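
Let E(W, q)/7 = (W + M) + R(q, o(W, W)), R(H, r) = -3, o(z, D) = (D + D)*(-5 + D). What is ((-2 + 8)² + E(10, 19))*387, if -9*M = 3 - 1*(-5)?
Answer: 30487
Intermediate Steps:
o(z, D) = 2*D*(-5 + D) (o(z, D) = (2*D)*(-5 + D) = 2*D*(-5 + D))
M = -8/9 (M = -(3 - 1*(-5))/9 = -(3 + 5)/9 = -⅑*8 = -8/9 ≈ -0.88889)
E(W, q) = -245/9 + 7*W (E(W, q) = 7*((W - 8/9) - 3) = 7*((-8/9 + W) - 3) = 7*(-35/9 + W) = -245/9 + 7*W)
((-2 + 8)² + E(10, 19))*387 = ((-2 + 8)² + (-245/9 + 7*10))*387 = (6² + (-245/9 + 70))*387 = (36 + 385/9)*387 = (709/9)*387 = 30487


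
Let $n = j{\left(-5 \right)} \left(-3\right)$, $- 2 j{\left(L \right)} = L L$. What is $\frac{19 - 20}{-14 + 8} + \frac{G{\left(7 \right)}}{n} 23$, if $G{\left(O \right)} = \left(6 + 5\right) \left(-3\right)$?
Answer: $- \frac{3011}{150} \approx -20.073$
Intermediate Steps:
$G{\left(O \right)} = -33$ ($G{\left(O \right)} = 11 \left(-3\right) = -33$)
$j{\left(L \right)} = - \frac{L^{2}}{2}$ ($j{\left(L \right)} = - \frac{L L}{2} = - \frac{L^{2}}{2}$)
$n = \frac{75}{2}$ ($n = - \frac{\left(-5\right)^{2}}{2} \left(-3\right) = \left(- \frac{1}{2}\right) 25 \left(-3\right) = \left(- \frac{25}{2}\right) \left(-3\right) = \frac{75}{2} \approx 37.5$)
$\frac{19 - 20}{-14 + 8} + \frac{G{\left(7 \right)}}{n} 23 = \frac{19 - 20}{-14 + 8} + - \frac{33}{\frac{75}{2}} \cdot 23 = - \frac{1}{-6} + \left(-33\right) \frac{2}{75} \cdot 23 = \left(-1\right) \left(- \frac{1}{6}\right) - \frac{506}{25} = \frac{1}{6} - \frac{506}{25} = - \frac{3011}{150}$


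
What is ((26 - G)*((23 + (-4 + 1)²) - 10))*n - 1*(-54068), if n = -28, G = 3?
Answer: 39900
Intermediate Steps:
((26 - G)*((23 + (-4 + 1)²) - 10))*n - 1*(-54068) = ((26 - 1*3)*((23 + (-4 + 1)²) - 10))*(-28) - 1*(-54068) = ((26 - 3)*((23 + (-3)²) - 10))*(-28) + 54068 = (23*((23 + 9) - 10))*(-28) + 54068 = (23*(32 - 10))*(-28) + 54068 = (23*22)*(-28) + 54068 = 506*(-28) + 54068 = -14168 + 54068 = 39900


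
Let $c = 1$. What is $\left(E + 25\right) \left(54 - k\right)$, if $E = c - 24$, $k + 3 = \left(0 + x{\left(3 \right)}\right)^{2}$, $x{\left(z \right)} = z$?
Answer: $96$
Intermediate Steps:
$k = 6$ ($k = -3 + \left(0 + 3\right)^{2} = -3 + 3^{2} = -3 + 9 = 6$)
$E = -23$ ($E = 1 - 24 = -23$)
$\left(E + 25\right) \left(54 - k\right) = \left(-23 + 25\right) \left(54 - 6\right) = 2 \left(54 - 6\right) = 2 \cdot 48 = 96$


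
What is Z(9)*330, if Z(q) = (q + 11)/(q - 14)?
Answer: -1320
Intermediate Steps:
Z(q) = (11 + q)/(-14 + q)
Z(9)*330 = ((11 + 9)/(-14 + 9))*330 = (20/(-5))*330 = -1/5*20*330 = -4*330 = -1320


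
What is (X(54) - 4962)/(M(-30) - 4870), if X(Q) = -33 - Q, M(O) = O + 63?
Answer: 5049/4837 ≈ 1.0438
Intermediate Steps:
M(O) = 63 + O
(X(54) - 4962)/(M(-30) - 4870) = ((-33 - 1*54) - 4962)/((63 - 30) - 4870) = ((-33 - 54) - 4962)/(33 - 4870) = (-87 - 4962)/(-4837) = -5049*(-1/4837) = 5049/4837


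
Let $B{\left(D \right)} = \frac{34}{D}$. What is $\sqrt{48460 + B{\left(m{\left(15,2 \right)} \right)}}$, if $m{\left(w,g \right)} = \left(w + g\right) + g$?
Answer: $\frac{\sqrt{17494706}}{19} \approx 220.14$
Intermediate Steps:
$m{\left(w,g \right)} = w + 2 g$ ($m{\left(w,g \right)} = \left(g + w\right) + g = w + 2 g$)
$\sqrt{48460 + B{\left(m{\left(15,2 \right)} \right)}} = \sqrt{48460 + \frac{34}{15 + 2 \cdot 2}} = \sqrt{48460 + \frac{34}{15 + 4}} = \sqrt{48460 + \frac{34}{19}} = \sqrt{\frac{920774}{19}} = \frac{\sqrt{17494706}}{19}$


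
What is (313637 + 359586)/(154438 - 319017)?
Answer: -673223/164579 ≈ -4.0906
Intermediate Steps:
(313637 + 359586)/(154438 - 319017) = 673223/(-164579) = 673223*(-1/164579) = -673223/164579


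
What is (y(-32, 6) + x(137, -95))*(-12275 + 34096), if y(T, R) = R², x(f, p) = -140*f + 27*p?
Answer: -473712089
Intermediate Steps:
(y(-32, 6) + x(137, -95))*(-12275 + 34096) = (6² + (-140*137 + 27*(-95)))*(-12275 + 34096) = (36 + (-19180 - 2565))*21821 = (36 - 21745)*21821 = -21709*21821 = -473712089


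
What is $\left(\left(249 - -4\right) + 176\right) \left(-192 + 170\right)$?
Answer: $-9438$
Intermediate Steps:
$\left(\left(249 - -4\right) + 176\right) \left(-192 + 170\right) = \left(\left(249 + 4\right) + 176\right) \left(-22\right) = \left(253 + 176\right) \left(-22\right) = 429 \left(-22\right) = -9438$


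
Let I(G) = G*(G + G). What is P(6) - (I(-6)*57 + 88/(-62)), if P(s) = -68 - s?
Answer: -129474/31 ≈ -4176.6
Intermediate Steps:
I(G) = 2*G² (I(G) = G*(2*G) = 2*G²)
P(6) - (I(-6)*57 + 88/(-62)) = (-68 - 1*6) - ((2*(-6)²)*57 + 88/(-62)) = (-68 - 6) - ((2*36)*57 + 88*(-1/62)) = -74 - (72*57 - 44/31) = -74 - (4104 - 44/31) = -74 - 1*127180/31 = -74 - 127180/31 = -129474/31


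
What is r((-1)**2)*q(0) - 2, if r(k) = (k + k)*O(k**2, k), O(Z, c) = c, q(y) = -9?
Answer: -20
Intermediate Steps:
r(k) = 2*k**2 (r(k) = (k + k)*k = (2*k)*k = 2*k**2)
r((-1)**2)*q(0) - 2 = (2*((-1)**2)**2)*(-9) - 2 = (2*1**2)*(-9) - 2 = (2*1)*(-9) - 2 = 2*(-9) - 2 = -18 - 2 = -20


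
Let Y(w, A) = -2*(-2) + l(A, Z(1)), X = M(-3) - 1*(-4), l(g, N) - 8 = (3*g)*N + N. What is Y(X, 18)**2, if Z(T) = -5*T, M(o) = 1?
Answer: 69169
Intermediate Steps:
l(g, N) = 8 + N + 3*N*g (l(g, N) = 8 + ((3*g)*N + N) = 8 + (3*N*g + N) = 8 + (N + 3*N*g) = 8 + N + 3*N*g)
X = 5 (X = 1 - 1*(-4) = 1 + 4 = 5)
Y(w, A) = 7 - 15*A (Y(w, A) = -2*(-2) + (8 - 5*1 + 3*(-5*1)*A) = 4 + (8 - 5 + 3*(-5)*A) = 4 + (8 - 5 - 15*A) = 4 + (3 - 15*A) = 7 - 15*A)
Y(X, 18)**2 = (7 - 15*18)**2 = (7 - 270)**2 = (-263)**2 = 69169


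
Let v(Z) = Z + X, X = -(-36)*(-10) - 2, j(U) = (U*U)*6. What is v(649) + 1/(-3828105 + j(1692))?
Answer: 3831185674/13349079 ≈ 287.00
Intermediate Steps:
j(U) = 6*U**2 (j(U) = U**2*6 = 6*U**2)
X = -362 (X = -12*30 - 2 = -360 - 2 = -362)
v(Z) = -362 + Z (v(Z) = Z - 362 = -362 + Z)
v(649) + 1/(-3828105 + j(1692)) = (-362 + 649) + 1/(-3828105 + 6*1692**2) = 287 + 1/(-3828105 + 6*2862864) = 287 + 1/(-3828105 + 17177184) = 287 + 1/13349079 = 3831185674/13349079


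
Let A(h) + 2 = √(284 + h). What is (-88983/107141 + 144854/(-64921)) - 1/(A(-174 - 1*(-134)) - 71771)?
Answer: -109706373144735205192/35831342036798288385 + 2*√61/5151363285 ≈ -3.0617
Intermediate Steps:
A(h) = -2 + √(284 + h)
(-88983/107141 + 144854/(-64921)) - 1/(A(-174 - 1*(-134)) - 71771) = (-88983/107141 + 144854/(-64921)) - 1/((-2 + √(284 + (-174 - 1*(-134)))) - 71771) = (-88983*1/107141 + 144854*(-1/64921)) - 1/((-2 + √(284 + (-174 + 134))) - 71771) = (-88983/107141 - 144854/64921) - 1/((-2 + √(284 - 40)) - 71771) = -21296667757/6955700861 - 1/((-2 + √244) - 71771) = -21296667757/6955700861 - 1/((-2 + 2*√61) - 71771) = -21296667757/6955700861 - 1/(-71773 + 2*√61)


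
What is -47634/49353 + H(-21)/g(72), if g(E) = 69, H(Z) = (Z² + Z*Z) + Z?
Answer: 4356243/378373 ≈ 11.513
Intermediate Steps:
H(Z) = Z + 2*Z² (H(Z) = (Z² + Z²) + Z = 2*Z² + Z = Z + 2*Z²)
-47634/49353 + H(-21)/g(72) = -47634/49353 - 21*(1 + 2*(-21))/69 = -47634*1/49353 - 21*(1 - 42)*(1/69) = -15878/16451 - 21*(-41)*(1/69) = -15878/16451 + 861*(1/69) = -15878/16451 + 287/23 = 4356243/378373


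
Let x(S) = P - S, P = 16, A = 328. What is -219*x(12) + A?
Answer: -548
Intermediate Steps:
x(S) = 16 - S
-219*x(12) + A = -219*(16 - 1*12) + 328 = -219*(16 - 12) + 328 = -219*4 + 328 = -876 + 328 = -548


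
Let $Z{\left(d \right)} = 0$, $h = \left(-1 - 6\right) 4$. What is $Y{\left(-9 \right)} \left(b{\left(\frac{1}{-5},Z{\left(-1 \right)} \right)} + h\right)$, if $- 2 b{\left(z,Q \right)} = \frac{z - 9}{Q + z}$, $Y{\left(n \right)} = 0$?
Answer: $0$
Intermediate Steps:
$h = -28$ ($h = \left(-7\right) 4 = -28$)
$b{\left(z,Q \right)} = - \frac{-9 + z}{2 \left(Q + z\right)}$ ($b{\left(z,Q \right)} = - \frac{\left(z - 9\right) \frac{1}{Q + z}}{2} = - \frac{\left(-9 + z\right) \frac{1}{Q + z}}{2} = - \frac{\frac{1}{Q + z} \left(-9 + z\right)}{2} = - \frac{-9 + z}{2 \left(Q + z\right)}$)
$Y{\left(-9 \right)} \left(b{\left(\frac{1}{-5},Z{\left(-1 \right)} \right)} + h\right) = 0 \left(\frac{9 - \frac{1}{-5}}{2 \left(0 + \frac{1}{-5}\right)} - 28\right) = 0 \left(\frac{9 - - \frac{1}{5}}{2 \left(0 - \frac{1}{5}\right)} - 28\right) = 0 \left(\frac{9 + \frac{1}{5}}{2 \left(- \frac{1}{5}\right)} - 28\right) = 0 \left(\frac{1}{2} \left(-5\right) \frac{46}{5} - 28\right) = 0 \left(-23 - 28\right) = 0 \left(-51\right) = 0$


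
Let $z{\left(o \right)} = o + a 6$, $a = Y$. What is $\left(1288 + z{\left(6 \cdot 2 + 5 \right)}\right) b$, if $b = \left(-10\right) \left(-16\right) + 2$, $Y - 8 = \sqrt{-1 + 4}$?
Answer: $219186 + 972 \sqrt{3} \approx 2.2087 \cdot 10^{5}$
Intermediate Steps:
$Y = 8 + \sqrt{3}$ ($Y = 8 + \sqrt{-1 + 4} = 8 + \sqrt{3} \approx 9.7321$)
$a = 8 + \sqrt{3} \approx 9.7321$
$b = 162$ ($b = 160 + 2 = 162$)
$z{\left(o \right)} = 48 + o + 6 \sqrt{3}$ ($z{\left(o \right)} = o + \left(8 + \sqrt{3}\right) 6 = o + \left(48 + 6 \sqrt{3}\right) = 48 + o + 6 \sqrt{3}$)
$\left(1288 + z{\left(6 \cdot 2 + 5 \right)}\right) b = \left(1288 + \left(48 + \left(6 \cdot 2 + 5\right) + 6 \sqrt{3}\right)\right) 162 = \left(1288 + \left(48 + \left(12 + 5\right) + 6 \sqrt{3}\right)\right) 162 = \left(1288 + \left(48 + 17 + 6 \sqrt{3}\right)\right) 162 = \left(1288 + \left(65 + 6 \sqrt{3}\right)\right) 162 = \left(1353 + 6 \sqrt{3}\right) 162 = 219186 + 972 \sqrt{3}$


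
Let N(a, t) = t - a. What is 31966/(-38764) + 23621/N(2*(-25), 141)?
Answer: 41342679/336542 ≈ 122.85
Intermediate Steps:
31966/(-38764) + 23621/N(2*(-25), 141) = 31966/(-38764) + 23621/(141 - 2*(-25)) = 31966*(-1/38764) + 23621/(141 - 1*(-50)) = -1453/1762 + 23621/(141 + 50) = -1453/1762 + 23621/191 = 41342679/336542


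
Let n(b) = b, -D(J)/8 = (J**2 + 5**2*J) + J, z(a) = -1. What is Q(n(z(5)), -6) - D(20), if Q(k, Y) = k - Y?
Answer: 7365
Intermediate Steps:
D(J) = -208*J - 8*J**2 (D(J) = -8*((J**2 + 5**2*J) + J) = -8*((J**2 + 25*J) + J) = -8*(J**2 + 26*J) = -208*J - 8*J**2)
Q(n(z(5)), -6) - D(20) = (-1 - 1*(-6)) - (-8)*20*(26 + 20) = (-1 + 6) - (-8)*20*46 = 5 - 1*(-7360) = 5 + 7360 = 7365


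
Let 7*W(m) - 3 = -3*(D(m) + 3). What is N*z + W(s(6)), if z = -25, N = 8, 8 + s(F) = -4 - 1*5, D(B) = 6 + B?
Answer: -1373/7 ≈ -196.14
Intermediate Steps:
s(F) = -17 (s(F) = -8 + (-4 - 1*5) = -8 + (-4 - 5) = -8 - 9 = -17)
W(m) = -24/7 - 3*m/7 (W(m) = 3/7 + (-3*((6 + m) + 3))/7 = 3/7 + (-3*(9 + m))/7 = 3/7 + (-27 - 3*m)/7 = 3/7 + (-27/7 - 3*m/7) = -24/7 - 3*m/7)
N*z + W(s(6)) = 8*(-25) + (-24/7 - 3/7*(-17)) = -200 + (-24/7 + 51/7) = -200 + 27/7 = -1373/7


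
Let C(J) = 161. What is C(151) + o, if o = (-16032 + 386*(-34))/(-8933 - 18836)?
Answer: 4499965/27769 ≈ 162.05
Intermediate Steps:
o = 29156/27769 (o = (-16032 - 13124)/(-27769) = -29156*(-1/27769) = 29156/27769 ≈ 1.0499)
C(151) + o = 161 + 29156/27769 = 4499965/27769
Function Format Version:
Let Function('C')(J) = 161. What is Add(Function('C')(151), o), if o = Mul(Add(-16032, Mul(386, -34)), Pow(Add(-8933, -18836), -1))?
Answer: Rational(4499965, 27769) ≈ 162.05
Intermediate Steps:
o = Rational(29156, 27769) (o = Mul(Add(-16032, -13124), Pow(-27769, -1)) = Mul(-29156, Rational(-1, 27769)) = Rational(29156, 27769) ≈ 1.0499)
Add(Function('C')(151), o) = Add(161, Rational(29156, 27769)) = Rational(4499965, 27769)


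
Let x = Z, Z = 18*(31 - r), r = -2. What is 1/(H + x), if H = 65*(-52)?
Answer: -1/2786 ≈ -0.00035894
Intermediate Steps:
H = -3380
Z = 594 (Z = 18*(31 - 1*(-2)) = 18*(31 + 2) = 18*33 = 594)
x = 594
1/(H + x) = 1/(-3380 + 594) = 1/(-2786) = -1/2786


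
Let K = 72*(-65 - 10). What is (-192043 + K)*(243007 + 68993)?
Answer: -61602216000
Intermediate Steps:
K = -5400 (K = 72*(-75) = -5400)
(-192043 + K)*(243007 + 68993) = (-192043 - 5400)*(243007 + 68993) = -197443*312000 = -61602216000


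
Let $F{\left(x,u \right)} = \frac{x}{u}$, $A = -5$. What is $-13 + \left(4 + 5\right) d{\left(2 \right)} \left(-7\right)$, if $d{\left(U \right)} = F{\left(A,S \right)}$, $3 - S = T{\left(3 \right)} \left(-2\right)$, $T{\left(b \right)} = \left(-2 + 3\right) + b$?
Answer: $\frac{172}{11} \approx 15.636$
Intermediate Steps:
$T{\left(b \right)} = 1 + b$
$S = 11$ ($S = 3 - \left(1 + 3\right) \left(-2\right) = 3 - 4 \left(-2\right) = 3 - -8 = 3 + 8 = 11$)
$d{\left(U \right)} = - \frac{5}{11}$
$-13 + \left(4 + 5\right) d{\left(2 \right)} \left(-7\right) = -13 + \left(4 + 5\right) \left(- \frac{5}{11}\right) \left(-7\right) = -13 + 9 \left(- \frac{5}{11}\right) \left(-7\right) = -13 - - \frac{315}{11} = -13 + \frac{315}{11} = \frac{172}{11}$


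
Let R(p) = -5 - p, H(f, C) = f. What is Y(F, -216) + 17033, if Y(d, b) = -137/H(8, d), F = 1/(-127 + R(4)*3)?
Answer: 136127/8 ≈ 17016.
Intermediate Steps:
F = -1/154 (F = 1/(-127 + (-5 - 1*4)*3) = 1/(-127 + (-5 - 4)*3) = 1/(-127 - 9*3) = 1/(-127 - 27) = 1/(-154) = -1/154 ≈ -0.0064935)
Y(d, b) = -137/8
Y(F, -216) + 17033 = -137/8 + 17033 = 136127/8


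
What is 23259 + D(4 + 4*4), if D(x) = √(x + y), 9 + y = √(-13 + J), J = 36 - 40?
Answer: 23259 + √(11 + I*√17) ≈ 23262.0 + 0.61129*I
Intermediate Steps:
J = -4
y = -9 + I*√17 (y = -9 + √(-13 - 4) = -9 + √(-17) = -9 + I*√17 ≈ -9.0 + 4.1231*I)
D(x) = √(-9 + x + I*√17) (D(x) = √(x + (-9 + I*√17)) = √(-9 + x + I*√17))
23259 + D(4 + 4*4) = 23259 + √(-9 + (4 + 4*4) + I*√17) = 23259 + √(-9 + (4 + 16) + I*√17) = 23259 + √(-9 + 20 + I*√17) = 23259 + √(11 + I*√17)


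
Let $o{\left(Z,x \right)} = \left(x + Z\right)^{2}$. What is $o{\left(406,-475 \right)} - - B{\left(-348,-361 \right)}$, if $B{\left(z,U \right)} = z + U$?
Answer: $4052$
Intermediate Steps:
$B{\left(z,U \right)} = U + z$
$o{\left(Z,x \right)} = \left(Z + x\right)^{2}$
$o{\left(406,-475 \right)} - - B{\left(-348,-361 \right)} = \left(406 - 475\right)^{2} - - (-361 - 348) = \left(-69\right)^{2} - \left(-1\right) \left(-709\right) = 4761 - 709 = 4052$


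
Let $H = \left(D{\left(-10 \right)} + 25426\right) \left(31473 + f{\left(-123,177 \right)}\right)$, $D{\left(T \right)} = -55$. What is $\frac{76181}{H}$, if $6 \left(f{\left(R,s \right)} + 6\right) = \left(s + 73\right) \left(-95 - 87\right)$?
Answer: $\frac{76181}{605952507} \approx 0.00012572$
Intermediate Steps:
$f{\left(R,s \right)} = - \frac{6661}{3} - \frac{91 s}{3}$ ($f{\left(R,s \right)} = -6 + \frac{\left(s + 73\right) \left(-95 - 87\right)}{6} = -6 + \frac{\left(73 + s\right) \left(-182\right)}{6} = -6 + \frac{-13286 - 182 s}{6} = -6 - \left(\frac{6643}{3} + \frac{91 s}{3}\right) = - \frac{6661}{3} - \frac{91 s}{3}$)
$H = 605952507$ ($H = \left(-55 + 25426\right) \left(31473 - \frac{22768}{3}\right) = 25371 \left(31473 - \frac{22768}{3}\right) = 25371 \cdot \frac{71651}{3} = 605952507$)
$\frac{76181}{H} = \frac{76181}{605952507}$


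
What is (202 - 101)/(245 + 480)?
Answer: 101/725 ≈ 0.13931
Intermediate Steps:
(202 - 101)/(245 + 480) = 101/725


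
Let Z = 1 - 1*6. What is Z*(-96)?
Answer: 480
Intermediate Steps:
Z = -5 (Z = 1 - 6 = -5)
Z*(-96) = -5*(-96) = 480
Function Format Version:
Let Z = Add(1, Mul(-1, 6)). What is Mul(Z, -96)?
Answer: 480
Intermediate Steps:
Z = -5 (Z = Add(1, -6) = -5)
Mul(Z, -96) = Mul(-5, -96) = 480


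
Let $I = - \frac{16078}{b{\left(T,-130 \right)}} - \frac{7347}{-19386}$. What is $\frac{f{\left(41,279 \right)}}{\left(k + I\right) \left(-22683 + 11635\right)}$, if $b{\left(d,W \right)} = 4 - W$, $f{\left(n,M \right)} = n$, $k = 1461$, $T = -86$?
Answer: $- \frac{8875557}{3208128509116} \approx -2.7666 \cdot 10^{-6}$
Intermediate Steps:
$I = - \frac{51783935}{432954}$ ($I = - \frac{16078}{4 - -130} - \frac{7347}{-19386} = - \frac{16078}{4 + 130} - - \frac{2449}{6462} = - \frac{16078}{134} + \frac{2449}{6462} = \left(-16078\right) \frac{1}{134} + \frac{2449}{6462} = - \frac{8039}{67} + \frac{2449}{6462} = - \frac{51783935}{432954} \approx -119.61$)
$\frac{f{\left(41,279 \right)}}{\left(k + I\right) \left(-22683 + 11635\right)} = \frac{41}{\left(1461 - \frac{51783935}{432954}\right) \left(-22683 + 11635\right)} = \frac{41}{\frac{580761859}{432954} \left(-11048\right)} = \frac{41}{- \frac{3208128509116}{216477}} = 41 \left(- \frac{216477}{3208128509116}\right) = - \frac{8875557}{3208128509116}$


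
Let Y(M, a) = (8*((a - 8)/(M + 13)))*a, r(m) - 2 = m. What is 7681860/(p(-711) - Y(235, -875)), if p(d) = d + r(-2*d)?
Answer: -39689610/125087 ≈ -317.30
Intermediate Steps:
r(m) = 2 + m
p(d) = 2 - d (p(d) = d + (2 - 2*d) = 2 - d)
Y(M, a) = 8*a*(-8 + a)/(13 + M) (Y(M, a) = (8*((-8 + a)/(13 + M)))*a = (8*(-8 + a)/(13 + M))*a = 8*a*(-8 + a)/(13 + M))
7681860/(p(-711) - Y(235, -875)) = 7681860/((2 - 1*(-711)) - 8*(-875)*(-8 - 875)/(13 + 235)) = 7681860/((2 + 711) - 8*(-875)*(-883)/248) = 7681860/(713 - 8*(-875)*(-883)/248) = 7681860/(713 - 1*772625/31) = 7681860/(713 - 772625/31) = 7681860/(-750522/31) = 7681860*(-31/750522) = -39689610/125087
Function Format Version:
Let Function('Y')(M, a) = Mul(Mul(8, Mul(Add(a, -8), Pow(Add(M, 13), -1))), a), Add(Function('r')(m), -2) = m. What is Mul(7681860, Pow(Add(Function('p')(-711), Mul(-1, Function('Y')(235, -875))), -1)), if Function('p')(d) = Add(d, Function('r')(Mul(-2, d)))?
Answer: Rational(-39689610, 125087) ≈ -317.30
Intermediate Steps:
Function('r')(m) = Add(2, m)
Function('p')(d) = Add(2, Mul(-1, d)) (Function('p')(d) = Add(d, Add(2, Mul(-2, d))) = Add(2, Mul(-1, d)))
Function('Y')(M, a) = Mul(8, a, Pow(Add(13, M), -1), Add(-8, a)) (Function('Y')(M, a) = Mul(Mul(8, Mul(Add(-8, a), Pow(Add(13, M), -1))), a) = Mul(Mul(8, Mul(Pow(Add(13, M), -1), Add(-8, a))), a) = Mul(Mul(8, Pow(Add(13, M), -1), Add(-8, a)), a) = Mul(8, a, Pow(Add(13, M), -1), Add(-8, a)))
Mul(7681860, Pow(Add(Function('p')(-711), Mul(-1, Function('Y')(235, -875))), -1)) = Mul(7681860, Pow(Add(Add(2, Mul(-1, -711)), Mul(-1, Mul(8, -875, Pow(Add(13, 235), -1), Add(-8, -875)))), -1)) = Mul(7681860, Pow(Add(Add(2, 711), Mul(-1, Mul(8, -875, Pow(248, -1), -883))), -1)) = Mul(7681860, Pow(Add(713, Mul(-1, Mul(8, -875, Rational(1, 248), -883))), -1)) = Mul(7681860, Pow(Add(713, Mul(-1, Rational(772625, 31))), -1)) = Mul(7681860, Pow(Add(713, Rational(-772625, 31)), -1)) = Mul(7681860, Pow(Rational(-750522, 31), -1)) = Mul(7681860, Rational(-31, 750522)) = Rational(-39689610, 125087)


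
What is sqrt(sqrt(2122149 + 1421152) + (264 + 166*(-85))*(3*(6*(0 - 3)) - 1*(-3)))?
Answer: sqrt(706146 + sqrt(3543301)) ≈ 841.44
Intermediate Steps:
sqrt(sqrt(2122149 + 1421152) + (264 + 166*(-85))*(3*(6*(0 - 3)) - 1*(-3))) = sqrt(sqrt(3543301) + (264 - 14110)*(3*(6*(-3)) + 3)) = sqrt(sqrt(3543301) - 13846*(3*(-18) + 3)) = sqrt(sqrt(3543301) - 13846*(-54 + 3)) = sqrt(sqrt(3543301) - 13846*(-51)) = sqrt(sqrt(3543301) + 706146) = sqrt(706146 + sqrt(3543301))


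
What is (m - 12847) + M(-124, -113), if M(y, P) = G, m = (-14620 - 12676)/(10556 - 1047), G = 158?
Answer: -120686997/9509 ≈ -12692.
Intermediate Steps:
m = -27296/9509 ≈ -2.8705
M(y, P) = 158
(m - 12847) + M(-124, -113) = (-27296/9509 - 12847) + 158 = -122189419/9509 + 158 = -120686997/9509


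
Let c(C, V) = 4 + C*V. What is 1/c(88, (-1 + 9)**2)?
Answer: 1/5636 ≈ 0.00017743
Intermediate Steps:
1/c(88, (-1 + 9)**2) = 1/(4 + 88*(-1 + 9)**2) = 1/(4 + 88*8**2) = 1/(4 + 88*64) = 1/(4 + 5632) = 1/5636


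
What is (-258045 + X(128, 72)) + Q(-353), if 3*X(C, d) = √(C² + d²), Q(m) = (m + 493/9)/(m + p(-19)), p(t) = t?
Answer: -215982994/837 + 8*√337/3 ≈ -2.5800e+5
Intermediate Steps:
Q(m) = (493/9 + m)/(-19 + m) (Q(m) = (m + 493/9)/(m - 19) = (m + 493*(⅑))/(-19 + m) = (m + 493/9)/(-19 + m) = (493/9 + m)/(-19 + m))
X(C, d) = √(C² + d²)/3
(-258045 + X(128, 72)) + Q(-353) = (-258045 + √(128² + 72²)/3) + (493/9 - 353)/(-19 - 353) = (-258045 + √(16384 + 5184)/3) - 2684/9/(-372) = (-258045 + √21568/3) - 1/372*(-2684/9) = (-258045 + (8*√337)/3) + 671/837 = (-258045 + 8*√337/3) + 671/837 = -215982994/837 + 8*√337/3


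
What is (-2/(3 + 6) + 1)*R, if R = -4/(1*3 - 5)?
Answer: 14/9 ≈ 1.5556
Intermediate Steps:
R = 2 (R = -4/(3 - 5) = -4/(-2) = -½*(-4) = 2)
(-2/(3 + 6) + 1)*R = (-2/(3 + 6) + 1)*2 = (-2/9 + 1)*2 = (7/9)*2 = 14/9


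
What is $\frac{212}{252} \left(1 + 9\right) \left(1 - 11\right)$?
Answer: $- \frac{5300}{63} \approx -84.127$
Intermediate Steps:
$\frac{212}{252} \left(1 + 9\right) \left(1 - 11\right) = 212 \cdot \frac{1}{252} \cdot 10 \left(-10\right) = \frac{53}{63} \left(-100\right) = - \frac{5300}{63}$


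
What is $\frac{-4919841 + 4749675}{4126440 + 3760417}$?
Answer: $- \frac{170166}{7886857} \approx -0.021576$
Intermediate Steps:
$\frac{-4919841 + 4749675}{4126440 + 3760417} = - \frac{170166}{7886857}$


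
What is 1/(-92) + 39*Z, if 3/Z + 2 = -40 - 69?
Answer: -3625/3404 ≈ -1.0649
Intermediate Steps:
Z = -1/37 (Z = 3/(-2 + (-40 - 69)) = 3/(-2 - 109) = 3/(-111) = 3*(-1/111) = -1/37 ≈ -0.027027)
1/(-92) + 39*Z = 1/(-92) + 39*(-1/37) = -1/92 - 39/37 = -3625/3404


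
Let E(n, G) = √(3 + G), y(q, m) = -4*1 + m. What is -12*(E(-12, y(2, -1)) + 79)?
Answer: -948 - 12*I*√2 ≈ -948.0 - 16.971*I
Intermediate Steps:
y(q, m) = -4 + m
-12*(E(-12, y(2, -1)) + 79) = -12*(√(3 + (-4 - 1)) + 79) = -12*(√(3 - 5) + 79) = -12*(√(-2) + 79) = -12*(I*√2 + 79) = -12*(79 + I*√2) = -948 - 12*I*√2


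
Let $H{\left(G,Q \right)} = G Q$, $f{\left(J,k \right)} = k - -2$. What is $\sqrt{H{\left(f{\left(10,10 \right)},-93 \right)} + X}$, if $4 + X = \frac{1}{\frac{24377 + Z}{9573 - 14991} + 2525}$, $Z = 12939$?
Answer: $\frac{i \sqrt{52117811016122677}}{6821567} \approx 33.466 i$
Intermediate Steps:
$f{\left(J,k \right)} = 2 + k$ ($f{\left(J,k \right)} = k + 2 = 2 + k$)
$X = - \frac{27283559}{6821567}$ ($X = -4 + \frac{1}{\frac{24377 + 12939}{9573 - 14991} + 2525} = -4 + \frac{1}{\frac{37316}{-5418} + 2525} = -4 + \frac{1}{37316 \left(- \frac{1}{5418}\right) + 2525} = -4 + \frac{1}{- \frac{18658}{2709} + 2525} = -4 + \frac{1}{\frac{6821567}{2709}} = -4 + \frac{2709}{6821567} = - \frac{27283559}{6821567} \approx -3.9996$)
$\sqrt{H{\left(f{\left(10,10 \right)},-93 \right)} + X} = \sqrt{\left(2 + 10\right) \left(-93\right) - \frac{27283559}{6821567}} = \sqrt{12 \left(-93\right) - \frac{27283559}{6821567}} = \sqrt{-1116 - \frac{27283559}{6821567}} = \sqrt{- \frac{7640152331}{6821567}} = \frac{i \sqrt{52117811016122677}}{6821567}$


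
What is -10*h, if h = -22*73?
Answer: 16060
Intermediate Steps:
h = -1606
-10*h = -10*(-1606) = 16060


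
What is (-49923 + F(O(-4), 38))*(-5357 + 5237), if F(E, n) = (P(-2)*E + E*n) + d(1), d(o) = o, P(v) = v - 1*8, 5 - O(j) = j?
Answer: 5960400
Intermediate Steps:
O(j) = 5 - j
P(v) = -8 + v (P(v) = v - 8 = -8 + v)
F(E, n) = 1 - 10*E + E*n (F(E, n) = ((-8 - 2)*E + E*n) + 1 = (-10*E + E*n) + 1 = 1 - 10*E + E*n)
(-49923 + F(O(-4), 38))*(-5357 + 5237) = (-49923 + (1 - 10*(5 - 1*(-4)) + (5 - 1*(-4))*38))*(-5357 + 5237) = (-49923 + (1 - 10*(5 + 4) + (5 + 4)*38))*(-120) = (-49923 + (1 - 10*9 + 9*38))*(-120) = (-49923 + (1 - 90 + 342))*(-120) = (-49923 + 253)*(-120) = -49670*(-120) = 5960400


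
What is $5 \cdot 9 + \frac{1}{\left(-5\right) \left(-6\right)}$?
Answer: $\frac{1351}{30} \approx 45.033$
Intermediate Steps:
$5 \cdot 9 + \frac{1}{\left(-5\right) \left(-6\right)} = 45 + \frac{1}{30} = \frac{1351}{30}$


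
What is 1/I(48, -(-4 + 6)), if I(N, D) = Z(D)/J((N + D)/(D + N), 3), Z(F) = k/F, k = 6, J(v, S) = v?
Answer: -⅓ ≈ -0.33333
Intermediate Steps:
Z(F) = 6/F
I(N, D) = 6/D (I(N, D) = (6/D)/(((N + D)/(D + N))) = (6/D)/(((D + N)/(D + N))) = (6/D)/1 = (6/D)*1 = 6/D)
1/I(48, -(-4 + 6)) = 1/(6/((-(-4 + 6)))) = 1/(6/((-1*2))) = 1/(6/(-2)) = 1/(6*(-½)) = 1/(-3) = -⅓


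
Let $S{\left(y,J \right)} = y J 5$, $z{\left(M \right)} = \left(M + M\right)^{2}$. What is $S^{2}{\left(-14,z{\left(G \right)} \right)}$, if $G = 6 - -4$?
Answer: $784000000$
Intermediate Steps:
$G = 10$ ($G = 6 + 4 = 10$)
$z{\left(M \right)} = 4 M^{2}$ ($z{\left(M \right)} = \left(2 M\right)^{2} = 4 M^{2}$)
$S{\left(y,J \right)} = 5 J y$ ($S{\left(y,J \right)} = J y 5 = 5 J y$)
$S^{2}{\left(-14,z{\left(G \right)} \right)} = \left(5 \cdot 4 \cdot 10^{2} \left(-14\right)\right)^{2} = \left(5 \cdot 4 \cdot 100 \left(-14\right)\right)^{2} = \left(5 \cdot 400 \left(-14\right)\right)^{2} = \left(-28000\right)^{2} = 784000000$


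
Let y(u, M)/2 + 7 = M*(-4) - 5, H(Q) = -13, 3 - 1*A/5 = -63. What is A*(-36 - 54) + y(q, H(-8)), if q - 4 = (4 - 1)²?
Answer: -29620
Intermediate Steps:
A = 330 (A = 15 - 5*(-63) = 15 + 315 = 330)
q = 13 (q = 4 + (4 - 1)² = 4 + 3² = 4 + 9 = 13)
y(u, M) = -24 - 8*M (y(u, M) = -14 + 2*(M*(-4) - 5) = -14 + 2*(-4*M - 5) = -14 + 2*(-5 - 4*M) = -14 + (-10 - 8*M) = -24 - 8*M)
A*(-36 - 54) + y(q, H(-8)) = 330*(-36 - 54) + (-24 - 8*(-13)) = 330*(-90) + (-24 + 104) = -29700 + 80 = -29620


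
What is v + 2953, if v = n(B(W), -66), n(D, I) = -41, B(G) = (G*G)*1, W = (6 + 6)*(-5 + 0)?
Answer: 2912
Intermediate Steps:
W = -60 (W = 12*(-5) = -60)
B(G) = G**2 (B(G) = G**2*1 = G**2)
v = -41
v + 2953 = -41 + 2953 = 2912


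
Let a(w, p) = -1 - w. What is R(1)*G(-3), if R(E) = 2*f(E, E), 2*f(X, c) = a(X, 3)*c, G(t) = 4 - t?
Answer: -14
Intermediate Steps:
f(X, c) = c*(-1 - X)/2 (f(X, c) = ((-1 - X)*c)/2 = (c*(-1 - X))/2 = c*(-1 - X)/2)
R(E) = -E*(1 + E) (R(E) = 2*(-E*(1 + E)/2) = -E*(1 + E))
R(1)*G(-3) = (-1*1*(1 + 1))*(4 - 1*(-3)) = (-1*1*2)*(4 + 3) = -2*7 = -14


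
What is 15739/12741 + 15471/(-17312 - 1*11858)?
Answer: 261990619/371654970 ≈ 0.70493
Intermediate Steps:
15739/12741 + 15471/(-17312 - 1*11858) = 15739*(1/12741) + 15471/(-17312 - 11858) = 15739/12741 + 15471/(-29170) = 15739/12741 + 15471*(-1/29170) = 15739/12741 - 15471/29170 = 261990619/371654970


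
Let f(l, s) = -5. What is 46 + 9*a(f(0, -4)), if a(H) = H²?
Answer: 271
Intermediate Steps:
46 + 9*a(f(0, -4)) = 46 + 9*(-5)² = 46 + 9*25 = 46 + 225 = 271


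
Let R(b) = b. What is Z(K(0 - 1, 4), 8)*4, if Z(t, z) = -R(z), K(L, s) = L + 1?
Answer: -32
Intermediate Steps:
K(L, s) = 1 + L
Z(t, z) = -z
Z(K(0 - 1, 4), 8)*4 = -1*8*4 = -8*4 = -32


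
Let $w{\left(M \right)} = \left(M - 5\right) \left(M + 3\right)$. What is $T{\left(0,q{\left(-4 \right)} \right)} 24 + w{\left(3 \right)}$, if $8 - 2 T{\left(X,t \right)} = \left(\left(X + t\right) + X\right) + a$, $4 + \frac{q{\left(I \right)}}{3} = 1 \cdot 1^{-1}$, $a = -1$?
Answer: $204$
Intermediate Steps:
$q{\left(I \right)} = -9$ ($q{\left(I \right)} = -12 + 3 \cdot 1 \cdot 1^{-1} = -12 + 3 \cdot 1 \cdot 1 = -12 + 3 \cdot 1 = -12 + 3 = -9$)
$T{\left(X,t \right)} = \frac{9}{2} - X - \frac{t}{2}$ ($T{\left(X,t \right)} = 4 - \frac{\left(\left(X + t\right) + X\right) - 1}{2} = 4 - \frac{\left(t + 2 X\right) - 1}{2} = 4 - \frac{-1 + t + 2 X}{2} = 4 - \left(- \frac{1}{2} + X + \frac{t}{2}\right) = \frac{9}{2} - X - \frac{t}{2}$)
$w{\left(M \right)} = \left(-5 + M\right) \left(3 + M\right)$
$T{\left(0,q{\left(-4 \right)} \right)} 24 + w{\left(3 \right)} = \left(\frac{9}{2} - 0 - - \frac{9}{2}\right) 24 - \left(21 - 9\right) = \left(\frac{9}{2} + 0 + \frac{9}{2}\right) 24 - 12 = 9 \cdot 24 - 12 = 216 - 12 = 204$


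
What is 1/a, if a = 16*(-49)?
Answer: -1/784 ≈ -0.0012755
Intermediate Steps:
a = -784
1/a = 1/(-784) = -1/784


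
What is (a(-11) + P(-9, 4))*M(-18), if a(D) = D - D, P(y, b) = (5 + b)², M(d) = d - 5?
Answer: -1863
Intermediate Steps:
M(d) = -5 + d
a(D) = 0
(a(-11) + P(-9, 4))*M(-18) = (0 + (5 + 4)²)*(-5 - 18) = (0 + 9²)*(-23) = (0 + 81)*(-23) = 81*(-23) = -1863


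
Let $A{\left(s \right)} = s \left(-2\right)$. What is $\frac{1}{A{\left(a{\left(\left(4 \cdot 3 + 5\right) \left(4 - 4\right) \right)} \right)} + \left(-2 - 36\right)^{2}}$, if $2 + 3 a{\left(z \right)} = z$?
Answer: $\frac{3}{4336} \approx 0.00069188$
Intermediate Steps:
$a{\left(z \right)} = - \frac{2}{3} + \frac{z}{3}$
$A{\left(s \right)} = - 2 s$
$\frac{1}{A{\left(a{\left(\left(4 \cdot 3 + 5\right) \left(4 - 4\right) \right)} \right)} + \left(-2 - 36\right)^{2}} = \frac{1}{- 2 \left(- \frac{2}{3} + \frac{\left(4 \cdot 3 + 5\right) \left(4 - 4\right)}{3}\right) + \left(-2 - 36\right)^{2}} = \frac{1}{- 2 \left(- \frac{2}{3} + \frac{\left(12 + 5\right) 0}{3}\right) + \left(-38\right)^{2}} = \frac{1}{- 2 \left(- \frac{2}{3} + \frac{17 \cdot 0}{3}\right) + 1444} = \frac{1}{- 2 \left(- \frac{2}{3} + \frac{1}{3} \cdot 0\right) + 1444} = \frac{1}{- 2 \left(- \frac{2}{3} + 0\right) + 1444} = \frac{1}{\left(-2\right) \left(- \frac{2}{3}\right) + 1444} = \frac{1}{\frac{4}{3} + 1444} = \frac{1}{\frac{4336}{3}} = \frac{3}{4336}$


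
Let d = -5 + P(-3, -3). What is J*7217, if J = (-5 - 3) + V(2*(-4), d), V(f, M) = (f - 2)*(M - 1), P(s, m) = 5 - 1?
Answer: 86604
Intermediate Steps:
P(s, m) = 4
d = -1 (d = -5 + 4 = -1)
V(f, M) = (-1 + M)*(-2 + f) (V(f, M) = (-2 + f)*(-1 + M) = (-1 + M)*(-2 + f))
J = 12 (J = (-5 - 3) + (2 - 2*(-4) - 2*(-1) - 2*(-4)) = -8 + (2 - 1*(-8) + 2 - 1*(-8)) = -8 + (2 + 8 + 2 + 8) = -8 + 20 = 12)
J*7217 = 12*7217 = 86604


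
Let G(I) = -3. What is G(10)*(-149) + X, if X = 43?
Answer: 490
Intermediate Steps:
G(10)*(-149) + X = -3*(-149) + 43 = 447 + 43 = 490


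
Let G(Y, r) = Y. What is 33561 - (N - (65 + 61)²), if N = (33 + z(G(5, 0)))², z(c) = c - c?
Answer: 48348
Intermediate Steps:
z(c) = 0
N = 1089 (N = (33 + 0)² = 33² = 1089)
33561 - (N - (65 + 61)²) = 33561 - (1089 - (65 + 61)²) = 33561 - (1089 - 1*126²) = 33561 - (1089 - 1*15876) = 33561 - (1089 - 15876) = 33561 - 1*(-14787) = 33561 + 14787 = 48348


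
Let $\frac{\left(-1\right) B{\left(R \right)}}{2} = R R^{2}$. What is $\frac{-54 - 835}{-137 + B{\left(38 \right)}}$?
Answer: $\frac{889}{109881} \approx 0.0080906$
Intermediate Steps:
$B{\left(R \right)} = - 2 R^{3}$ ($B{\left(R \right)} = - 2 R R^{2} = - 2 R^{3}$)
$\frac{-54 - 835}{-137 + B{\left(38 \right)}} = \frac{-54 - 835}{-137 - 2 \cdot 38^{3}} = - \frac{889}{-137 - 109744} = - \frac{889}{-109881} = \left(-889\right) \left(- \frac{1}{109881}\right) = \frac{889}{109881}$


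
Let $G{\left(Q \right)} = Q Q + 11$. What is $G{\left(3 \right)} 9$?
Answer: $180$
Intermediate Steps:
$G{\left(Q \right)} = 11 + Q^{2}$ ($G{\left(Q \right)} = Q^{2} + 11 = 11 + Q^{2}$)
$G{\left(3 \right)} 9 = \left(11 + 3^{2}\right) 9 = \left(11 + 9\right) 9 = 20 \cdot 9 = 180$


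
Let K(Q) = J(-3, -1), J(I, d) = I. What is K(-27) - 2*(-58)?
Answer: 113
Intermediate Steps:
K(Q) = -3
K(-27) - 2*(-58) = -3 - 2*(-58) = -3 + 116 = 113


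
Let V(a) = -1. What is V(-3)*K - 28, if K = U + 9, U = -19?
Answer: -18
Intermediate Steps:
K = -10 (K = -19 + 9 = -10)
V(-3)*K - 28 = -1*(-10) - 28 = 10 - 28 = -18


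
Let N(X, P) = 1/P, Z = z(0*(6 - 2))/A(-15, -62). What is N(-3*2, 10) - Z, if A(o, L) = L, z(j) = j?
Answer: ⅒ ≈ 0.10000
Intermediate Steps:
Z = 0 (Z = (0*(6 - 2))/(-62) = (0*4)*(-1/62) = 0*(-1/62) = 0)
N(-3*2, 10) - Z = 1/10 - 1*0 = ⅒ + 0 = ⅒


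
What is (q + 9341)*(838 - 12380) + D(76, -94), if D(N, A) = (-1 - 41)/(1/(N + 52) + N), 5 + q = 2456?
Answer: -441382886944/3243 ≈ -1.3610e+8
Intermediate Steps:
q = 2451 (q = -5 + 2456 = 2451)
D(N, A) = -42/(N + 1/(52 + N)) (D(N, A) = -42/(1/(52 + N) + N) = -42/(N + 1/(52 + N)))
(q + 9341)*(838 - 12380) + D(76, -94) = (2451 + 9341)*(838 - 12380) + 42*(-52 - 1*76)/(1 + 76² + 52*76) = 11792*(-11542) + 42*(-52 - 76)/(1 + 5776 + 3952) = -136103264 + 42*(-128)/9729 = -136103264 + 42*(1/9729)*(-128) = -136103264 - 1792/3243 = -441382886944/3243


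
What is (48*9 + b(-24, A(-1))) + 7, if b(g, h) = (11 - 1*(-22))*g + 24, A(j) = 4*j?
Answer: -329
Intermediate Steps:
b(g, h) = 24 + 33*g (b(g, h) = (11 + 22)*g + 24 = 33*g + 24 = 24 + 33*g)
(48*9 + b(-24, A(-1))) + 7 = (48*9 + (24 + 33*(-24))) + 7 = (432 + (24 - 792)) + 7 = (432 - 768) + 7 = -336 + 7 = -329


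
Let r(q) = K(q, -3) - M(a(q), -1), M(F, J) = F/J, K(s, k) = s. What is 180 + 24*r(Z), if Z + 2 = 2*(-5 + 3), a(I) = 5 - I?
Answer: 300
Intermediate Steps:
Z = -6 (Z = -2 + 2*(-5 + 3) = -2 + 2*(-2) = -2 - 4 = -6)
r(q) = 5 (r(q) = q - (5 - q)/(-1) = q - (5 - q)*(-1) = q - (-5 + q) = q + (5 - q) = 5)
180 + 24*r(Z) = 180 + 24*5 = 180 + 120 = 300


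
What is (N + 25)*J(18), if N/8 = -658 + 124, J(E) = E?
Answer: -76446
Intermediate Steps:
N = -4272 (N = 8*(-658 + 124) = 8*(-534) = -4272)
(N + 25)*J(18) = (-4272 + 25)*18 = -4247*18 = -76446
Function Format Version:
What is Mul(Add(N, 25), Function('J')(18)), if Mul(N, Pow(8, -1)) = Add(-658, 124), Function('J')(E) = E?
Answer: -76446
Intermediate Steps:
N = -4272 (N = Mul(8, Add(-658, 124)) = Mul(8, -534) = -4272)
Mul(Add(N, 25), Function('J')(18)) = Mul(Add(-4272, 25), 18) = Mul(-4247, 18) = -76446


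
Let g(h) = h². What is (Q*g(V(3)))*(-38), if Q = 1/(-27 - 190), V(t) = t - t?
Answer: 0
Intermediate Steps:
V(t) = 0
Q = -1/217 (Q = 1/(-217) = -1/217 ≈ -0.0046083)
(Q*g(V(3)))*(-38) = -1/217*0²*(-38) = -1/217*0*(-38) = 0*(-38) = 0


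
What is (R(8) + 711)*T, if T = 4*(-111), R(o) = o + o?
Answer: -322788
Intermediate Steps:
R(o) = 2*o
T = -444
(R(8) + 711)*T = (2*8 + 711)*(-444) = (16 + 711)*(-444) = 727*(-444) = -322788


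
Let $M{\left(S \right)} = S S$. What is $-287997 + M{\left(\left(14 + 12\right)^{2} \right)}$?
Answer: $168979$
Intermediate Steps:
$M{\left(S \right)} = S^{2}$
$-287997 + M{\left(\left(14 + 12\right)^{2} \right)} = -287997 + \left(\left(14 + 12\right)^{2}\right)^{2} = -287997 + \left(26^{2}\right)^{2} = -287997 + 676^{2} = -287997 + 456976 = 168979$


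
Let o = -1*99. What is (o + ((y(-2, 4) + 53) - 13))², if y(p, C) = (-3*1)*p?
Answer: 2809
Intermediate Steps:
o = -99
y(p, C) = -3*p
(o + ((y(-2, 4) + 53) - 13))² = (-99 + ((-3*(-2) + 53) - 13))² = (-99 + ((6 + 53) - 13))² = (-99 + (59 - 13))² = (-99 + 46)² = (-53)² = 2809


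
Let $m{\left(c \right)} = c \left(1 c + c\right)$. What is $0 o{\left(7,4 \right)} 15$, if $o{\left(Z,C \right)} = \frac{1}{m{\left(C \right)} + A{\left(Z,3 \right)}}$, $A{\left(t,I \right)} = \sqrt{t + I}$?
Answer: $0$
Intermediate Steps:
$m{\left(c \right)} = 2 c^{2}$ ($m{\left(c \right)} = c \left(c + c\right) = c 2 c = 2 c^{2}$)
$A{\left(t,I \right)} = \sqrt{I + t}$
$o{\left(Z,C \right)} = \frac{1}{\sqrt{3 + Z} + 2 C^{2}}$ ($o{\left(Z,C \right)} = \frac{1}{2 C^{2} + \sqrt{3 + Z}} = \frac{1}{\sqrt{3 + Z} + 2 C^{2}}$)
$0 o{\left(7,4 \right)} 15 = \frac{0}{\sqrt{3 + 7} + 2 \cdot 4^{2}} \cdot 15 = \frac{0}{\sqrt{10} + 2 \cdot 16} \cdot 15 = \frac{0}{\sqrt{10} + 32} \cdot 15 = \frac{0}{32 + \sqrt{10}} \cdot 15 = 0 \cdot 15 = 0$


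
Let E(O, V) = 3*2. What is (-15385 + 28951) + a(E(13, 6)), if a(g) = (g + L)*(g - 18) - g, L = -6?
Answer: 13560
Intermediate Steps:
E(O, V) = 6
a(g) = -g + (-18 + g)*(-6 + g) (a(g) = (g - 6)*(g - 18) - g = (-6 + g)*(-18 + g) - g = (-18 + g)*(-6 + g) - g = -g + (-18 + g)*(-6 + g))
(-15385 + 28951) + a(E(13, 6)) = (-15385 + 28951) + (108 + 6**2 - 25*6) = 13566 + (108 + 36 - 150) = 13566 - 6 = 13560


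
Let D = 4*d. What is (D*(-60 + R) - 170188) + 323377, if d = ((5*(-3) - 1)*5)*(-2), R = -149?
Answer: 19429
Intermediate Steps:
d = 160 (d = ((-15 - 1)*5)*(-2) = -16*5*(-2) = -80*(-2) = 160)
D = 640 (D = 4*160 = 640)
(D*(-60 + R) - 170188) + 323377 = (640*(-60 - 149) - 170188) + 323377 = (640*(-209) - 170188) + 323377 = (-133760 - 170188) + 323377 = -303948 + 323377 = 19429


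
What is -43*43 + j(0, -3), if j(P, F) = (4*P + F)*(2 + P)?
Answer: -1855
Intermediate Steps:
j(P, F) = (2 + P)*(F + 4*P) (j(P, F) = (F + 4*P)*(2 + P) = (2 + P)*(F + 4*P))
-43*43 + j(0, -3) = -43*43 + (2*(-3) + 4*0**2 + 8*0 - 3*0) = -1849 + (-6 + 4*0 + 0 + 0) = -1849 + (-6 + 0 + 0 + 0) = -1849 - 6 = -1855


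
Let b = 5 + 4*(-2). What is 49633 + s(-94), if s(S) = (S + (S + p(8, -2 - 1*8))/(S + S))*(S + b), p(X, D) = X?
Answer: 5518423/94 ≈ 58707.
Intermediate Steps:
b = -3 (b = 5 - 8 = -3)
s(S) = (-3 + S)*(S + (8 + S)/(2*S)) (s(S) = (S + (S + 8)/(S + S))*(S - 3) = (S + (8 + S)/((2*S)))*(-3 + S) = (S + (8 + S)*(1/(2*S)))*(-3 + S) = (S + (8 + S)/(2*S))*(-3 + S) = (-3 + S)*(S + (8 + S)/(2*S)))
49633 + s(-94) = 49633 + (5/2 + (-94)² - 12/(-94) - 5/2*(-94)) = 49633 + (5/2 + 8836 - 12*(-1/94) + 235) = 49633 + (5/2 + 8836 + 6/47 + 235) = 49633 + 852921/94 = 5518423/94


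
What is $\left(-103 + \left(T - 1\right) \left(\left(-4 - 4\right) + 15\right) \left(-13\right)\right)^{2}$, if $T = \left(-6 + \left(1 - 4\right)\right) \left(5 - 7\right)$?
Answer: $2722500$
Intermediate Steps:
$T = 18$ ($T = \left(-6 + \left(1 - 4\right)\right) \left(-2\right) = \left(-6 - 3\right) \left(-2\right) = \left(-9\right) \left(-2\right) = 18$)
$\left(-103 + \left(T - 1\right) \left(\left(-4 - 4\right) + 15\right) \left(-13\right)\right)^{2} = \left(-103 + \left(18 - 1\right) \left(\left(-4 - 4\right) + 15\right) \left(-13\right)\right)^{2} = \left(-103 + 17 \left(\left(-4 - 4\right) + 15\right) \left(-13\right)\right)^{2} = \left(-103 + 17 \left(-8 + 15\right) \left(-13\right)\right)^{2} = \left(-103 + 17 \cdot 7 \left(-13\right)\right)^{2} = \left(-103 + 119 \left(-13\right)\right)^{2} = \left(-103 - 1547\right)^{2} = \left(-1650\right)^{2} = 2722500$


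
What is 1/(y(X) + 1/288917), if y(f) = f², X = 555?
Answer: 288917/88993658926 ≈ 3.2465e-6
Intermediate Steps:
1/(y(X) + 1/288917) = 1/(555² + 1/288917) = 1/(308025 + 1/288917) = 1/(88993658926/288917) = 288917/88993658926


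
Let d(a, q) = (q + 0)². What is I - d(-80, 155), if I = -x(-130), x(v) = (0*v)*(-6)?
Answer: -24025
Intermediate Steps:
x(v) = 0 (x(v) = 0*(-6) = 0)
d(a, q) = q²
I = 0 (I = -1*0 = 0)
I - d(-80, 155) = 0 - 1*155² = 0 - 1*24025 = 0 - 24025 = -24025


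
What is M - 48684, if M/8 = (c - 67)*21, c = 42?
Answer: -52884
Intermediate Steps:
M = -4200 (M = 8*((42 - 67)*21) = 8*(-25*21) = 8*(-525) = -4200)
M - 48684 = -4200 - 48684 = -52884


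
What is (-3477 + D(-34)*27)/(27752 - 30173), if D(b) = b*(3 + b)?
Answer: -8327/807 ≈ -10.318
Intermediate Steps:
(-3477 + D(-34)*27)/(27752 - 30173) = (-3477 - 34*(3 - 34)*27)/(27752 - 30173) = (-3477 - 34*(-31)*27)/(-2421) = (-3477 + 1054*27)*(-1/2421) = (-3477 + 28458)*(-1/2421) = 24981*(-1/2421) = -8327/807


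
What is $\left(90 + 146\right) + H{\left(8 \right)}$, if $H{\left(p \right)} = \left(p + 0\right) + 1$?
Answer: $245$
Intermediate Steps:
$H{\left(p \right)} = 1 + p$ ($H{\left(p \right)} = p + 1 = 1 + p$)
$\left(90 + 146\right) + H{\left(8 \right)} = \left(90 + 146\right) + \left(1 + 8\right) = 236 + 9 = 245$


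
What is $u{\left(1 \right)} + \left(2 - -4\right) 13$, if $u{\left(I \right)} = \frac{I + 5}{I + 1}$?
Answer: $81$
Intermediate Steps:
$u{\left(I \right)} = \frac{5 + I}{1 + I}$
$u{\left(1 \right)} + \left(2 - -4\right) 13 = \frac{5 + 1}{1 + 1} + \left(2 - -4\right) 13 = \frac{1}{2} \cdot 6 + \left(2 + 4\right) 13 = \frac{1}{2} \cdot 6 + 6 \cdot 13 = 3 + 78 = 81$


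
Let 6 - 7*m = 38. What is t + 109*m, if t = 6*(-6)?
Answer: -3740/7 ≈ -534.29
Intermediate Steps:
t = -36
m = -32/7 (m = 6/7 - ⅐*38 = 6/7 - 38/7 = -32/7 ≈ -4.5714)
t + 109*m = -36 + 109*(-32/7) = -36 - 3488/7 = -3740/7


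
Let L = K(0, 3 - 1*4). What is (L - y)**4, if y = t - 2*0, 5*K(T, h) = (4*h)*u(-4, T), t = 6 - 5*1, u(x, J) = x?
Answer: 14641/625 ≈ 23.426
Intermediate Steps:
t = 1 (t = 6 - 5 = 1)
K(T, h) = -16*h/5 (K(T, h) = ((4*h)*(-4))/5 = (-16*h)/5 = -16*h/5)
L = 16/5 (L = -16*(3 - 1*4)/5 = -16*(3 - 4)/5 = -16/5*(-1) = 16/5 ≈ 3.2000)
y = 1 (y = 1 - 2*0 = 1 + 0 = 1)
(L - y)**4 = (16/5 - 1*1)**4 = (16/5 - 1)**4 = (11/5)**4 = 14641/625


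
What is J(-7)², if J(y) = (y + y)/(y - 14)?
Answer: 4/9 ≈ 0.44444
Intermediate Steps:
J(y) = 2*y/(-14 + y) (J(y) = (2*y)/(-14 + y) = 2*y/(-14 + y))
J(-7)² = (2*(-7)/(-14 - 7))² = (2*(-7)/(-21))² = (2*(-7)*(-1/21))² = (⅔)² = 4/9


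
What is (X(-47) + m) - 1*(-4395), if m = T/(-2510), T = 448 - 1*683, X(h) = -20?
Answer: 2196297/502 ≈ 4375.1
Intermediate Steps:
T = -235 (T = 448 - 683 = -235)
m = 47/502 (m = -235/(-2510) = -235*(-1/2510) = 47/502 ≈ 0.093626)
(X(-47) + m) - 1*(-4395) = (-20 + 47/502) - 1*(-4395) = -9993/502 + 4395 = 2196297/502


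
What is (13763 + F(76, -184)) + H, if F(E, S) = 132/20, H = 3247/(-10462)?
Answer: 720271541/52310 ≈ 13769.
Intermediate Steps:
H = -3247/10462 (H = 3247*(-1/10462) = -3247/10462 ≈ -0.31036)
F(E, S) = 33/5 (F(E, S) = 132*(1/20) = 33/5)
(13763 + F(76, -184)) + H = (13763 + 33/5) - 3247/10462 = 68848/5 - 3247/10462 = 720271541/52310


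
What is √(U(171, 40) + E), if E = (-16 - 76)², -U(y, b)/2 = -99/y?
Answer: √3055922/19 ≈ 92.006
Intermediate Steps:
U(y, b) = 198/y (U(y, b) = -(-198)/y = 198/y)
E = 8464 (E = (-92)² = 8464)
√(U(171, 40) + E) = √(198/171 + 8464) = √(198*(1/171) + 8464) = √(22/19 + 8464) = √(160838/19) = √3055922/19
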